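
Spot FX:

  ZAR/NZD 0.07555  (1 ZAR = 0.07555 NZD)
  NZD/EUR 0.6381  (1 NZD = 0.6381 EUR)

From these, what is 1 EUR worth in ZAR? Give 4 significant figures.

EUR/ZAR = 20.74

1 EUR ÷ 0.6381 = 1.56715 NZD
1.56715 NZD ÷ 0.07555 = 20.7432 ZAR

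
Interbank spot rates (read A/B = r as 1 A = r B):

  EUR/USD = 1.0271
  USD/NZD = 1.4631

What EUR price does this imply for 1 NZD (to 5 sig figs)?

1 NZD ÷ 1.4631 = 0.68348 USD
0.68348 USD ÷ 1.0271 = 0.665447 EUR

NZD/EUR = 0.66545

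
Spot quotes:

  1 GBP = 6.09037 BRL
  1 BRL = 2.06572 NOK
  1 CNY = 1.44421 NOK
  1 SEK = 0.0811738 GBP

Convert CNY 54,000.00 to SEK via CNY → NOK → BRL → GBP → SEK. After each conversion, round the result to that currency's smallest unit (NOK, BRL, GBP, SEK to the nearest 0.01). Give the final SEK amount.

SEK 76,364.79

CNY 54,000.00 × 1.44421 = NOK 77,987.34
NOK 77,987.34 ÷ 2.06572 = BRL 37,753.10
BRL 37,753.10 ÷ 6.09037 = GBP 6,198.82
GBP 6,198.82 ÷ 0.0811738 = SEK 76,364.79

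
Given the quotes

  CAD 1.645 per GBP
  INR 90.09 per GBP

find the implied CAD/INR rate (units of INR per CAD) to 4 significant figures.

1 CAD ÷ 1.645 = 0.607903 GBP
0.607903 GBP × 90.09 = 54.766 INR

CAD/INR = 54.77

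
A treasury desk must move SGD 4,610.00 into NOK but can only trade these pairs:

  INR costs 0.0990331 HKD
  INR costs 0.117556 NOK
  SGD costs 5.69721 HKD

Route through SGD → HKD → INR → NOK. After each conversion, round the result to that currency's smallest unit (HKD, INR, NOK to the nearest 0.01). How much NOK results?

NOK 31,176.52

SGD 4,610.00 × 5.69721 = HKD 26,264.14
HKD 26,264.14 ÷ 0.0990331 = INR 265,205.67
INR 265,205.67 × 0.117556 = NOK 31,176.52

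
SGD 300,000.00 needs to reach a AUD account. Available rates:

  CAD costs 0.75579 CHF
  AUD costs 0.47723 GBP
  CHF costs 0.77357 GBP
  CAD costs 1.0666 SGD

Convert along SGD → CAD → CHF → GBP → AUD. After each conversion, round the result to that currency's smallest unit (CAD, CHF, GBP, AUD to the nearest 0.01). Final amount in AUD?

AUD 344,582.09

SGD 300,000.00 ÷ 1.0666 = CAD 281,267.58
CAD 281,267.58 × 0.75579 = CHF 212,579.22
CHF 212,579.22 × 0.77357 = GBP 164,444.91
GBP 164,444.91 ÷ 0.47723 = AUD 344,582.09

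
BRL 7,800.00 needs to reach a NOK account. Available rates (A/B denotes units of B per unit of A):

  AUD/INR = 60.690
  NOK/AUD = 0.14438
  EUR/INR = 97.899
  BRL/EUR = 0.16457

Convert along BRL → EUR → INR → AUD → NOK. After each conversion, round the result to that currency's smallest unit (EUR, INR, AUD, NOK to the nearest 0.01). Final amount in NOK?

NOK 14,341.67

BRL 7,800.00 × 0.16457 = EUR 1,283.65
EUR 1,283.65 × 97.899 = INR 125,668.05
INR 125,668.05 ÷ 60.690 = AUD 2,070.65
AUD 2,070.65 ÷ 0.14438 = NOK 14,341.67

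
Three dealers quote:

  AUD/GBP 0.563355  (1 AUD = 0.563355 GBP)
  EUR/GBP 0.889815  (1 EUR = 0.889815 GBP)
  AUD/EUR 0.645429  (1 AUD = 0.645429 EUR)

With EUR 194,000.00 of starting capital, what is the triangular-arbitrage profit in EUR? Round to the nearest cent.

Profit: EUR 3,773.35

Profitable loop is EUR → GBP → AUD → EUR:
EUR 194,000.00 × 0.889815 = GBP 172,624.11
GBP 172,624.11 ÷ 0.563355 = AUD 306,421.55
AUD 306,421.55 × 0.645429 = EUR 197,773.35
Profit = EUR 197,773.35 − EUR 194,000.00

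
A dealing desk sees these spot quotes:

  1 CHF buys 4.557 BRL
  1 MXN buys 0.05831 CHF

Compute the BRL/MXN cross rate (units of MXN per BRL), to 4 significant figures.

1 BRL ÷ 4.557 = 0.219443 CHF
0.219443 CHF ÷ 0.05831 = 3.76338 MXN

BRL/MXN = 3.763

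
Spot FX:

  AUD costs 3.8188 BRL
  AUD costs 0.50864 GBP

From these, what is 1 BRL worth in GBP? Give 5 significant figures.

BRL/GBP = 0.13319

1 BRL ÷ 3.8188 = 0.261862 AUD
0.261862 AUD × 0.50864 = 0.133194 GBP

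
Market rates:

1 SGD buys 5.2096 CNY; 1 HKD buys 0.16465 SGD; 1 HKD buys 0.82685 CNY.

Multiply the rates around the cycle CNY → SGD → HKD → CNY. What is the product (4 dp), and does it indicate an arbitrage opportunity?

0.9640 (arbitrage exists)

Around CNY → SGD → HKD → CNY: 1 ÷ 5.2096 ÷ 0.16465 × 0.82685 = 0.963964
Product < 1; profitable direction is CNY → HKD → SGD → CNY.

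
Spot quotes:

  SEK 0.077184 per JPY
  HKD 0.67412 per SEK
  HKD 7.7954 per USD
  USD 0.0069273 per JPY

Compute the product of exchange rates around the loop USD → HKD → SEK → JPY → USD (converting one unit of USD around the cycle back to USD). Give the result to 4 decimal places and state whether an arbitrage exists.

Around USD → HKD → SEK → JPY → USD: 1 × 7.7954 ÷ 0.67412 ÷ 0.077184 × 0.0069273 = 1.037858
Product > 1; profitable direction is USD → HKD → SEK → JPY → USD.

1.0379 (arbitrage exists)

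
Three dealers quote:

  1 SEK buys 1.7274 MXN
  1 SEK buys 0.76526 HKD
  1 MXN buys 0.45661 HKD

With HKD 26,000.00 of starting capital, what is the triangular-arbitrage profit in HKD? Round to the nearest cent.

Profitable loop is HKD → SEK → MXN → HKD:
HKD 26,000.00 ÷ 0.76526 = SEK 33,975.38
SEK 33,975.38 × 1.7274 = MXN 58,689.07
MXN 58,689.07 × 0.45661 = HKD 26,798.02
Profit = HKD 26,798.02 − HKD 26,000.00

Profit: HKD 798.02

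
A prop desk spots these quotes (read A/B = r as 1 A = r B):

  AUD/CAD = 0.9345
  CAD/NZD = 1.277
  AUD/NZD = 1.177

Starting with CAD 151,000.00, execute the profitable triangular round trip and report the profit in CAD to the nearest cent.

Profitable loop is CAD → NZD → AUD → CAD:
CAD 151,000.00 × 1.277 = NZD 192,827.00
NZD 192,827.00 ÷ 1.177 = AUD 163,829.23
AUD 163,829.23 × 0.9345 = CAD 153,098.41
Profit = CAD 153,098.41 − CAD 151,000.00

Profit: CAD 2,098.41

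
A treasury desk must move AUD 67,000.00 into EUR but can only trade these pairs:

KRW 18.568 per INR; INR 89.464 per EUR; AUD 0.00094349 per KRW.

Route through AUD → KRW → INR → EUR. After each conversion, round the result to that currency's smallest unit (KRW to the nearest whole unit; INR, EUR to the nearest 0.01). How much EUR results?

EUR 42,748.81

AUD 67,000.00 ÷ 0.00094349 = KRW 71,012,941
KRW 71,012,941 ÷ 18.568 = INR 3,824,479.80
INR 3,824,479.80 ÷ 89.464 = EUR 42,748.81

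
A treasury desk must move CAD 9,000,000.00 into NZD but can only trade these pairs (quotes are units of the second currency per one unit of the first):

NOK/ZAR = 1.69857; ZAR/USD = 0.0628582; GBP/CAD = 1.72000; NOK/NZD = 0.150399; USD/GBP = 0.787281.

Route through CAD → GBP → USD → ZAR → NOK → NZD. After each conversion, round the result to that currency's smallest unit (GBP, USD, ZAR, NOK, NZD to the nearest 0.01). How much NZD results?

NZD 9,362,327.98

CAD 9,000,000.00 ÷ 1.72000 = GBP 5,232,558.14
GBP 5,232,558.14 ÷ 0.787281 = USD 6,646,366.60
USD 6,646,366.60 ÷ 0.0628582 = ZAR 105,735,872.17
ZAR 105,735,872.17 ÷ 1.69857 = NOK 62,249,935.05
NOK 62,249,935.05 × 0.150399 = NZD 9,362,327.98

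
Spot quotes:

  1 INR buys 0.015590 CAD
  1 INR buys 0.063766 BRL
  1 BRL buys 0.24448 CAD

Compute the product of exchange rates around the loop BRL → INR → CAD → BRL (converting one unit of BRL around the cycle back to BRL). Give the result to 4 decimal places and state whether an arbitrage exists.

Around BRL → INR → CAD → BRL: 1 ÷ 0.063766 × 0.015590 ÷ 0.24448 = 1.000031
Product ≈ 1 (deviation 0.003%, within rounding noise).

1.0000 (no arbitrage)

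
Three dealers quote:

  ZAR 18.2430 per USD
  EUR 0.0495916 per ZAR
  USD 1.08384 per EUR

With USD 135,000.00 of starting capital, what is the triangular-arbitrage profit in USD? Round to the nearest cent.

Profitable loop is USD → EUR → ZAR → USD:
USD 135,000.00 ÷ 1.08384 = EUR 124,557.13
EUR 124,557.13 ÷ 0.0495916 = ZAR 2,511,657.83
ZAR 2,511,657.83 ÷ 18.2430 = USD 137,677.89
Profit = USD 137,677.89 − USD 135,000.00

Profit: USD 2,677.89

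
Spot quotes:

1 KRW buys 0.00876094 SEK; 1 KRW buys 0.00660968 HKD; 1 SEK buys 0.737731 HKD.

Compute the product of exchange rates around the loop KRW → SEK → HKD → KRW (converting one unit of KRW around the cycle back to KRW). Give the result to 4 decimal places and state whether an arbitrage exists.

Around KRW → SEK → HKD → KRW: 1 × 0.00876094 × 0.737731 ÷ 0.00660968 = 0.977841
Product < 1; profitable direction is KRW → HKD → SEK → KRW.

0.9778 (arbitrage exists)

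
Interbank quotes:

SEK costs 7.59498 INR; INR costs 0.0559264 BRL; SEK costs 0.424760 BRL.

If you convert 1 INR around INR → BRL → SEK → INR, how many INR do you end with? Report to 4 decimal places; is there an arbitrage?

1.0000 (no arbitrage)

Around INR → BRL → SEK → INR: 1 × 0.0559264 ÷ 0.424760 × 7.59498 = 1.000000
Product ≈ 1 (deviation 0.000%, within rounding noise).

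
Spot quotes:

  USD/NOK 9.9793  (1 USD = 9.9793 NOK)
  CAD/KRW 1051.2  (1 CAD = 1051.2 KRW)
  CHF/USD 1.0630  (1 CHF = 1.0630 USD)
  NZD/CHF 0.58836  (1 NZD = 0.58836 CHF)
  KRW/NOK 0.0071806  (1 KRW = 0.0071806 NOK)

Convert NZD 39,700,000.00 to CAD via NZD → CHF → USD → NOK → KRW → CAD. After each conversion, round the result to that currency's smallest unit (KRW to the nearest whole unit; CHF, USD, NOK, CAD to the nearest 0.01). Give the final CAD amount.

NZD 39,700,000.00 × 0.58836 = CHF 23,357,892.00
CHF 23,357,892.00 × 1.0630 = USD 24,829,439.20
USD 24,829,439.20 × 9.9793 = NOK 247,780,422.61
NOK 247,780,422.61 ÷ 0.0071806 = KRW 34,506,924,576
KRW 34,506,924,576 ÷ 1051.2 = CAD 32,826,222.01

CAD 32,826,222.01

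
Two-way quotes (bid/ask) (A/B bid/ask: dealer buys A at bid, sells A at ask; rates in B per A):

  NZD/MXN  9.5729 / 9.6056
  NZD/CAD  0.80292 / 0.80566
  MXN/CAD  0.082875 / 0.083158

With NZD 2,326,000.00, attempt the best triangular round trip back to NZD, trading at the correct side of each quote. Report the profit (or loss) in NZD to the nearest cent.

Net profit: NZD 12,048.16

Best loop NZD → CAD → MXN → NZD:
NZD 2,326,000.00 × 0.80292 (sell NZD at bid) = CAD 1,867,591.92
CAD 1,867,591.92 ÷ 0.083158 (buy MXN at ask) = MXN 22,458,355.42
MXN 22,458,355.42 ÷ 9.6056 (buy NZD at ask) = NZD 2,338,048.16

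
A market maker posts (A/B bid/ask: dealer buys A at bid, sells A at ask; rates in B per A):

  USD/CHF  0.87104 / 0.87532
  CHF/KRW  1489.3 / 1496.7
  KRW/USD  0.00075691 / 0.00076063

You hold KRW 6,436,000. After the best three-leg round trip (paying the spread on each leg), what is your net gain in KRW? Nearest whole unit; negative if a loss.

Best loop KRW → CHF → USD → KRW:
KRW 6,436,000 ÷ 1496.7 (buy CHF at ask) = CHF 4,300.13
CHF 4,300.13 ÷ 0.87532 (buy USD at ask) = USD 4,912.63
USD 4,912.63 ÷ 0.00076063 (buy KRW at ask) = KRW 6,458,638

Net profit: KRW 22,638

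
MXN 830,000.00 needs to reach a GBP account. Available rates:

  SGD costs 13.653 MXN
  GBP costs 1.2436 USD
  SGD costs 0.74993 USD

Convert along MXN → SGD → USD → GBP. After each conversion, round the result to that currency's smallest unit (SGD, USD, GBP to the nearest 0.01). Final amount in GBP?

MXN 830,000.00 ÷ 13.653 = SGD 60,792.50
SGD 60,792.50 × 0.74993 = USD 45,590.12
USD 45,590.12 ÷ 1.2436 = GBP 36,659.79

GBP 36,659.79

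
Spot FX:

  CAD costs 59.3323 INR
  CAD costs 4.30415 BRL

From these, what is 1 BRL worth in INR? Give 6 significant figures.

BRL/INR = 13.7849

1 BRL ÷ 4.30415 = 0.232334 CAD
0.232334 CAD × 59.3323 = 13.7849 INR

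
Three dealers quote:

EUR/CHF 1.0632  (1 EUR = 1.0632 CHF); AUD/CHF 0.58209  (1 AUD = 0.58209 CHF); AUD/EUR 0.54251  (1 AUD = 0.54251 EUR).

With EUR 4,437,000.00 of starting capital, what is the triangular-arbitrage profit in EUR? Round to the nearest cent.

Profit: EUR 40,719.16

Profitable loop is EUR → AUD → CHF → EUR:
EUR 4,437,000.00 ÷ 0.54251 = AUD 8,178,651.08
AUD 8,178,651.08 × 0.58209 = CHF 4,760,711.01
CHF 4,760,711.01 ÷ 1.0632 = EUR 4,477,719.16
Profit = EUR 4,477,719.16 − EUR 4,437,000.00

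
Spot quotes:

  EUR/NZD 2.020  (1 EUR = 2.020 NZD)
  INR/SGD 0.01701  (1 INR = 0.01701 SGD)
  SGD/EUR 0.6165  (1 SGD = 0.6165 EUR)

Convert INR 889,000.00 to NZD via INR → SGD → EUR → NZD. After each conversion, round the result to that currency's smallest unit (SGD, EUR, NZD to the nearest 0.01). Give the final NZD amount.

NZD 18,831.75

INR 889,000.00 × 0.01701 = SGD 15,121.89
SGD 15,121.89 × 0.6165 = EUR 9,322.65
EUR 9,322.65 × 2.020 = NZD 18,831.75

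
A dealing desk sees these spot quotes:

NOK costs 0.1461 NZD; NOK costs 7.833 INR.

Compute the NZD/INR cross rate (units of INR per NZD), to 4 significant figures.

NZD/INR = 53.61

1 NZD ÷ 0.1461 = 6.84463 NOK
6.84463 NOK × 7.833 = 53.614 INR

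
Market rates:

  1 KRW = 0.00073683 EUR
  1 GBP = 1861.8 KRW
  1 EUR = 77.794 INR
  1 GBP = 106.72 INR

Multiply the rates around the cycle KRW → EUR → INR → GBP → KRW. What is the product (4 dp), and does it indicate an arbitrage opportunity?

1.0000 (no arbitrage)

Around KRW → EUR → INR → GBP → KRW: 1 × 0.00073683 × 77.794 ÷ 106.72 × 1861.8 = 1.000001
Product ≈ 1 (deviation 0.000%, within rounding noise).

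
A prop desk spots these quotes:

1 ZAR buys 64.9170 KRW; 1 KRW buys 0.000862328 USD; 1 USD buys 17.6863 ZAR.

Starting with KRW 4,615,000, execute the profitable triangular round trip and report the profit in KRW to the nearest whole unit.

Profit: KRW 46,265

Profitable loop is KRW → ZAR → USD → KRW:
KRW 4,615,000 ÷ 64.9170 = ZAR 71,090.78
ZAR 71,090.78 ÷ 17.6863 = USD 4,019.54
USD 4,019.54 ÷ 0.000862328 = KRW 4,661,265
Profit = KRW 4,661,265 − KRW 4,615,000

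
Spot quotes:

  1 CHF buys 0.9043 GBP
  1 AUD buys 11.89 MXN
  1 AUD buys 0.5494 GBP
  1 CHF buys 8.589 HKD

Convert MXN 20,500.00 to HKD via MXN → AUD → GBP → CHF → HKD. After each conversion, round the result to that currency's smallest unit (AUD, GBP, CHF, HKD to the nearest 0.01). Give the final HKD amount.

HKD 8,996.81

MXN 20,500.00 ÷ 11.89 = AUD 1,724.14
AUD 1,724.14 × 0.5494 = GBP 947.24
GBP 947.24 ÷ 0.9043 = CHF 1,047.48
CHF 1,047.48 × 8.589 = HKD 8,996.81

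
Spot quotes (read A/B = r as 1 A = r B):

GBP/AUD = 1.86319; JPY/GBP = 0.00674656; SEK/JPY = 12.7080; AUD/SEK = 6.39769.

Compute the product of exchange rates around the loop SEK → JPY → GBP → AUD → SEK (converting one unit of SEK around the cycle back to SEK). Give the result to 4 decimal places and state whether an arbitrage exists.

Around SEK → JPY → GBP → AUD → SEK: 1 × 12.7080 × 0.00674656 × 1.86319 × 6.39769 = 1.021974
Product > 1; profitable direction is SEK → JPY → GBP → AUD → SEK.

1.0220 (arbitrage exists)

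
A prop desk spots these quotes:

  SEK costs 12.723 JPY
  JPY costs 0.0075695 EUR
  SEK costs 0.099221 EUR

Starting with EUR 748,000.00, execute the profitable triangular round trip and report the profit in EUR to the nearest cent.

Profit: EUR 22,634.55

Profitable loop is EUR → JPY → SEK → EUR:
EUR 748,000.00 ÷ 0.0075695 = JPY 98,817,623
JPY 98,817,623 ÷ 12.723 = SEK 7,766,849.28
SEK 7,766,849.28 × 0.099221 = EUR 770,634.55
Profit = EUR 770,634.55 − EUR 748,000.00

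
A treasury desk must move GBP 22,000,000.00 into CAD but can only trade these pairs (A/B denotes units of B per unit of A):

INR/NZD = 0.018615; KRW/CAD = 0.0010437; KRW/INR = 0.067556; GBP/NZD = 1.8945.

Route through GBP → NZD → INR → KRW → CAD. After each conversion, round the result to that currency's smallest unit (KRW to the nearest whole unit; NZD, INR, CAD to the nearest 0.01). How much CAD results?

CAD 34,591,230.11

GBP 22,000,000.00 × 1.8945 = NZD 41,679,000.00
NZD 41,679,000.00 ÷ 0.018615 = INR 2,239,000,805.80
INR 2,239,000,805.80 ÷ 0.067556 = KRW 33,142,885,988
KRW 33,142,885,988 × 0.0010437 = CAD 34,591,230.11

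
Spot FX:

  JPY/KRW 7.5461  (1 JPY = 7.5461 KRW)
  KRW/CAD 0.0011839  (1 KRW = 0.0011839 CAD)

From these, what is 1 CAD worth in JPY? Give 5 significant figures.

CAD/JPY = 111.93

1 CAD ÷ 0.0011839 = 844.666 KRW
844.666 KRW ÷ 7.5461 = 111.934 JPY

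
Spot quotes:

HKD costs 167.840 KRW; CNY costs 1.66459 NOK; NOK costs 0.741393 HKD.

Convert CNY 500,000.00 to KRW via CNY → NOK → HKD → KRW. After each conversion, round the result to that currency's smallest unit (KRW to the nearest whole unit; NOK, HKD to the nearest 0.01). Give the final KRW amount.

KRW 103,566,963

CNY 500,000.00 × 1.66459 = NOK 832,295.00
NOK 832,295.00 × 0.741393 = HKD 617,057.69
HKD 617,057.69 × 167.840 = KRW 103,566,963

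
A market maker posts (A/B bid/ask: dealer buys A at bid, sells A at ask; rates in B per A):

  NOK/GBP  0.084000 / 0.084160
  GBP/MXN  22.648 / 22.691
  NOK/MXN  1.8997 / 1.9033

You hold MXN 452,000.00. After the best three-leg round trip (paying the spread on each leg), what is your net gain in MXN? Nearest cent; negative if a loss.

Net result: MXN -206.13 (no profitable arbitrage after spreads)

Best loop MXN → NOK → GBP → MXN:
MXN 452,000.00 ÷ 1.9033 (buy NOK at ask) = NOK 237,482.27
NOK 237,482.27 × 0.084000 (sell NOK at bid) = GBP 19,948.51
GBP 19,948.51 × 22.648 (sell GBP at bid) = MXN 451,793.87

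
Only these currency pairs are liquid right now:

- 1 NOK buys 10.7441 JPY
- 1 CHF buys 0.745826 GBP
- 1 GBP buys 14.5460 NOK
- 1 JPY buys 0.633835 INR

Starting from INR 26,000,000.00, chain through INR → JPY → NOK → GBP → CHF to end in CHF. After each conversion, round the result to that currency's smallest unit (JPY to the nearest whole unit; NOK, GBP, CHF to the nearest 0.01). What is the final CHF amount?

INR 26,000,000.00 ÷ 0.633835 = JPY 41,020,139
JPY 41,020,139 ÷ 10.7441 = NOK 3,817,922.30
NOK 3,817,922.30 ÷ 14.5460 = GBP 262,472.32
GBP 262,472.32 ÷ 0.745826 = CHF 351,921.65

CHF 351,921.65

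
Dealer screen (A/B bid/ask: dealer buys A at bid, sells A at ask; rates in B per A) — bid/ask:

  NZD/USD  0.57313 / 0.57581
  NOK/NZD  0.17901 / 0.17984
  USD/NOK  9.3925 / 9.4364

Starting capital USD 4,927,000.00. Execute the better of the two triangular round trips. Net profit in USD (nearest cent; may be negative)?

Best loop USD → NZD → NOK → USD:
USD 4,927,000.00 ÷ 0.57581 (buy NZD at ask) = NZD 8,556,641.95
NZD 8,556,641.95 ÷ 0.17984 (buy NOK at ask) = NOK 47,579,192.33
NOK 47,579,192.33 ÷ 9.4364 (buy USD at ask) = USD 5,042,091.51

Net profit: USD 115,091.51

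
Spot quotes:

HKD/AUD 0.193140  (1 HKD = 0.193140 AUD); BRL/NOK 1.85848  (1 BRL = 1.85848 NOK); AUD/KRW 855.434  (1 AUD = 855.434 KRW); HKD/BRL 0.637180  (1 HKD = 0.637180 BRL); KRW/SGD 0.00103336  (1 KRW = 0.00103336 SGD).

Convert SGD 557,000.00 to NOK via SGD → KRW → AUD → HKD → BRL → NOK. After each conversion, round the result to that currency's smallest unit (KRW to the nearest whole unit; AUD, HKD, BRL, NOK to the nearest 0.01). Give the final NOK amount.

SGD 557,000.00 ÷ 0.00103336 = KRW 539,018,348
KRW 539,018,348 ÷ 855.434 = AUD 630,110.97
AUD 630,110.97 ÷ 0.193140 = HKD 3,262,457.13
HKD 3,262,457.13 × 0.637180 = BRL 2,078,772.43
BRL 2,078,772.43 × 1.85848 = NOK 3,863,356.99

NOK 3,863,356.99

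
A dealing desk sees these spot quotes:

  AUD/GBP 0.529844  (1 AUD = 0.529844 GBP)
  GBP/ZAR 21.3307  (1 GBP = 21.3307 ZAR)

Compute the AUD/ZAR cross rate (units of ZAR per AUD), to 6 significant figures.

AUD/ZAR = 11.3019

1 AUD × 0.529844 = 0.529844 GBP
0.529844 GBP × 21.3307 = 11.3019 ZAR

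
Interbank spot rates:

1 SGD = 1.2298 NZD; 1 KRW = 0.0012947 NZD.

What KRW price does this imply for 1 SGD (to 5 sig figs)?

SGD/KRW = 949.87

1 SGD × 1.2298 = 1.2298 NZD
1.2298 NZD ÷ 0.0012947 = 949.873 KRW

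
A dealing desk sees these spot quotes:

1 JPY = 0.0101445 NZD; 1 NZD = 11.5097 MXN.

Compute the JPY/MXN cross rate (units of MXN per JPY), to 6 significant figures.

1 JPY × 0.0101445 = 0.0101445 NZD
0.0101445 NZD × 11.5097 = 0.11676 MXN

JPY/MXN = 0.116760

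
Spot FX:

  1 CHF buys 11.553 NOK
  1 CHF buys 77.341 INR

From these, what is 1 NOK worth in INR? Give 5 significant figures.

NOK/INR = 6.6945

1 NOK ÷ 11.553 = 0.0865576 CHF
0.0865576 CHF × 77.341 = 6.69445 INR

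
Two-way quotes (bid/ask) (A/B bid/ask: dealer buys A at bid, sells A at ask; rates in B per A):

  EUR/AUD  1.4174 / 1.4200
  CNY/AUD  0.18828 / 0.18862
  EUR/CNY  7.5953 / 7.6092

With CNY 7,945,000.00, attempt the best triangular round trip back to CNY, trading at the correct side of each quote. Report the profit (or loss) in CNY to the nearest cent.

Best loop CNY → AUD → EUR → CNY:
CNY 7,945,000.00 × 0.18828 (sell CNY at bid) = AUD 1,495,884.60
AUD 1,495,884.60 ÷ 1.4200 (buy EUR at ask) = EUR 1,053,439.86
EUR 1,053,439.86 × 7.5953 (sell EUR at bid) = CNY 8,001,191.76

Net profit: CNY 56,191.76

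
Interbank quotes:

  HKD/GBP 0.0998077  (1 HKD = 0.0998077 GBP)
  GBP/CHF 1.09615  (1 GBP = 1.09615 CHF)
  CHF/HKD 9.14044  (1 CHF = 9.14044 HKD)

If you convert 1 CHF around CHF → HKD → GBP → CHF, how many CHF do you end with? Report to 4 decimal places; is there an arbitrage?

1.0000 (no arbitrage)

Around CHF → HKD → GBP → CHF: 1 × 9.14044 × 0.0998077 × 1.09615 = 1.000003
Product ≈ 1 (deviation 0.000%, within rounding noise).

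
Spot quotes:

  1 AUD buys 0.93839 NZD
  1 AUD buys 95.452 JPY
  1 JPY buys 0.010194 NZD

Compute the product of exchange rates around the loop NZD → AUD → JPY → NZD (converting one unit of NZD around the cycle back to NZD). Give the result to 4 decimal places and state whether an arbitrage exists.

Around NZD → AUD → JPY → NZD: 1 ÷ 0.93839 × 95.452 × 0.010194 = 1.036922
Product > 1; profitable direction is NZD → AUD → JPY → NZD.

1.0369 (arbitrage exists)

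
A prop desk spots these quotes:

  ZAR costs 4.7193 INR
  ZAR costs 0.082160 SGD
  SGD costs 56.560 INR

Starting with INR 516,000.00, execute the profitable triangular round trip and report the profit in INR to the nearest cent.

Profitable loop is INR → SGD → ZAR → INR:
INR 516,000.00 ÷ 56.560 = SGD 9,123.06
SGD 9,123.06 ÷ 0.082160 = ZAR 111,040.11
ZAR 111,040.11 × 4.7193 = INR 524,031.58
Profit = INR 524,031.58 − INR 516,000.00

Profit: INR 8,031.58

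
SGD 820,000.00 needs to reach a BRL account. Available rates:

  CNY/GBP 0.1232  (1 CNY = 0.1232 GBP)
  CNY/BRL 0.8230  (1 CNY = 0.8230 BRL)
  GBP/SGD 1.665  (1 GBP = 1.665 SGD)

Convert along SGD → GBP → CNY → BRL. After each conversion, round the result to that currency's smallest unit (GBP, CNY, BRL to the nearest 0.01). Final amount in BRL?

SGD 820,000.00 ÷ 1.665 = GBP 492,492.49
GBP 492,492.49 ÷ 0.1232 = CNY 3,997,503.98
CNY 3,997,503.98 × 0.8230 = BRL 3,289,945.78

BRL 3,289,945.78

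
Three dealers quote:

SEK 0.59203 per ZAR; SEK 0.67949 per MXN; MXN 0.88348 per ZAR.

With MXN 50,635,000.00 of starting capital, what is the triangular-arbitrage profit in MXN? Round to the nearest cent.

Profit: MXN 708,668.07

Profitable loop is MXN → SEK → ZAR → MXN:
MXN 50,635,000.00 × 0.67949 = SEK 34,405,976.15
SEK 34,405,976.15 ÷ 0.59203 = ZAR 58,115,257.93
ZAR 58,115,257.93 × 0.88348 = MXN 51,343,668.07
Profit = MXN 51,343,668.07 − MXN 50,635,000.00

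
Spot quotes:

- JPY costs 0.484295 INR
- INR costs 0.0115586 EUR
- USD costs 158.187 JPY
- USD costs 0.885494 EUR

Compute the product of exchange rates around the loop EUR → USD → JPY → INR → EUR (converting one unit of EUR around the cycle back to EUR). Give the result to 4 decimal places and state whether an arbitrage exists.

1.0000 (no arbitrage)

Around EUR → USD → JPY → INR → EUR: 1 ÷ 0.885494 × 158.187 × 0.484295 × 0.0115586 = 1.000001
Product ≈ 1 (deviation 0.000%, within rounding noise).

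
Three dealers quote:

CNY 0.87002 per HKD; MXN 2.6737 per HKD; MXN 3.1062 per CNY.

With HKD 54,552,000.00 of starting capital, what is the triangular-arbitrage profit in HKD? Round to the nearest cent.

Profitable loop is HKD → CNY → MXN → HKD:
HKD 54,552,000.00 × 0.87002 = CNY 47,461,331.04
CNY 47,461,331.04 × 3.1062 = MXN 147,424,386.48
MXN 147,424,386.48 ÷ 2.6737 = HKD 55,138,716.56
Profit = HKD 55,138,716.56 − HKD 54,552,000.00

Profit: HKD 586,716.56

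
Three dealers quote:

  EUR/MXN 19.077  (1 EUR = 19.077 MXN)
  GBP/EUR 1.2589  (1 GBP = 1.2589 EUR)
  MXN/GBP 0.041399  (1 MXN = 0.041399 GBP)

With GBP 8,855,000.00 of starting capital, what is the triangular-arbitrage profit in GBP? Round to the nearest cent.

Profit: GBP 51,301.67

Profitable loop is GBP → MXN → EUR → GBP:
GBP 8,855,000.00 ÷ 0.041399 = MXN 213,894,055.41
MXN 213,894,055.41 ÷ 19.077 = EUR 11,212,143.18
EUR 11,212,143.18 ÷ 1.2589 = GBP 8,906,301.67
Profit = GBP 8,906,301.67 − GBP 8,855,000.00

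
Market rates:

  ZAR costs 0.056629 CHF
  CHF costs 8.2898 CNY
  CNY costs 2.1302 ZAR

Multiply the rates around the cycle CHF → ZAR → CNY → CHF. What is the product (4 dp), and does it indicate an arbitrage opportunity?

Around CHF → ZAR → CNY → CHF: 1 ÷ 0.056629 ÷ 2.1302 ÷ 8.2898 = 0.999992
Product ≈ 1 (deviation 0.001%, within rounding noise).

1.0000 (no arbitrage)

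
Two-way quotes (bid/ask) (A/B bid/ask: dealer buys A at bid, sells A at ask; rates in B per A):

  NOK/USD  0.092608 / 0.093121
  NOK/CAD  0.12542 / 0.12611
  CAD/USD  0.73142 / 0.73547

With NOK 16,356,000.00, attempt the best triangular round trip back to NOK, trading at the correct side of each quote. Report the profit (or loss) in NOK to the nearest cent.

Net result: NOK -25,062.42 (no profitable arbitrage after spreads)

Best loop NOK → USD → CAD → NOK:
NOK 16,356,000.00 × 0.092608 (sell NOK at bid) = USD 1,514,696.45
USD 1,514,696.45 ÷ 0.73547 (buy CAD at ask) = CAD 2,059,494.54
CAD 2,059,494.54 ÷ 0.12611 (buy NOK at ask) = NOK 16,330,937.58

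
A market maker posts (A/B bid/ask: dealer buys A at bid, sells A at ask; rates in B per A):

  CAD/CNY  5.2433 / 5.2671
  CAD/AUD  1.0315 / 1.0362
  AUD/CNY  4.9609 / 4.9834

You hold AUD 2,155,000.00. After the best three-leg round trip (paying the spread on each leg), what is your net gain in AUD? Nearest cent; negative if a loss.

Net profit: AUD 33,177.99

Best loop AUD → CAD → CNY → AUD:
AUD 2,155,000.00 ÷ 1.0362 (buy CAD at ask) = CAD 2,079,714.34
CAD 2,079,714.34 × 5.2433 (sell CAD at bid) = CNY 10,904,566.20
CNY 10,904,566.20 ÷ 4.9834 (buy AUD at ask) = AUD 2,188,177.99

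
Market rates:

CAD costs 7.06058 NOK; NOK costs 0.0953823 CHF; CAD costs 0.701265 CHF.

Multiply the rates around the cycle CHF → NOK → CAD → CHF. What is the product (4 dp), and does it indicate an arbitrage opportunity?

1.0413 (arbitrage exists)

Around CHF → NOK → CAD → CHF: 1 ÷ 0.0953823 ÷ 7.06058 × 0.701265 = 1.041296
Product > 1; profitable direction is CHF → NOK → CAD → CHF.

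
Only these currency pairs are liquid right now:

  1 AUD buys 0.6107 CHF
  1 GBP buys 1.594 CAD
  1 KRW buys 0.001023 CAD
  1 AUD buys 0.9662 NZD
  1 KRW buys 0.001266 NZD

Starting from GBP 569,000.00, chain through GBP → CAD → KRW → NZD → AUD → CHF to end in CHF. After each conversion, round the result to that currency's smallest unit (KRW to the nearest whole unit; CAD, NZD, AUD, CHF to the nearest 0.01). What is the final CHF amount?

GBP 569,000.00 × 1.594 = CAD 906,986.00
CAD 906,986.00 ÷ 0.001023 = KRW 886,594,330
KRW 886,594,330 × 0.001266 = NZD 1,122,428.42
NZD 1,122,428.42 ÷ 0.9662 = AUD 1,161,693.67
AUD 1,161,693.67 × 0.6107 = CHF 709,446.32

CHF 709,446.32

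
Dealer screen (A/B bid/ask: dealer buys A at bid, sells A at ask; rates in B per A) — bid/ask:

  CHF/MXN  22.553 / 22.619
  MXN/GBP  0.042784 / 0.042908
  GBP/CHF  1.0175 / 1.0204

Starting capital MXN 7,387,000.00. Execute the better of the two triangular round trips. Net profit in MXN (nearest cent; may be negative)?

Net profit: MXN 72,092.22

Best loop MXN → CHF → GBP → MXN:
MXN 7,387,000.00 ÷ 22.619 (buy CHF at ask) = CHF 326,583.85
CHF 326,583.85 ÷ 1.0204 (buy GBP at ask) = GBP 320,054.73
GBP 320,054.73 ÷ 0.042908 (buy MXN at ask) = MXN 7,459,092.22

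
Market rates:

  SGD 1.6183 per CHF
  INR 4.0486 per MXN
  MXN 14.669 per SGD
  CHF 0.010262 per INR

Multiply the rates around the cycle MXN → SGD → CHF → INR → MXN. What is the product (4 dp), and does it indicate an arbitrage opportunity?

1.0139 (arbitrage exists)

Around MXN → SGD → CHF → INR → MXN: 1 ÷ 14.669 ÷ 1.6183 ÷ 0.010262 ÷ 4.0486 = 1.013920
Product > 1; profitable direction is MXN → SGD → CHF → INR → MXN.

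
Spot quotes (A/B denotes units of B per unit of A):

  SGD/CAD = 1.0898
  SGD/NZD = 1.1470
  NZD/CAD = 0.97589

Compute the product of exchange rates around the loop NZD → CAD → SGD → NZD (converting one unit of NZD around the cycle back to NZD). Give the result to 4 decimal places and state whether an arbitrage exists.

Around NZD → CAD → SGD → NZD: 1 × 0.97589 ÷ 1.0898 × 1.1470 = 1.027111
Product > 1; profitable direction is NZD → CAD → SGD → NZD.

1.0271 (arbitrage exists)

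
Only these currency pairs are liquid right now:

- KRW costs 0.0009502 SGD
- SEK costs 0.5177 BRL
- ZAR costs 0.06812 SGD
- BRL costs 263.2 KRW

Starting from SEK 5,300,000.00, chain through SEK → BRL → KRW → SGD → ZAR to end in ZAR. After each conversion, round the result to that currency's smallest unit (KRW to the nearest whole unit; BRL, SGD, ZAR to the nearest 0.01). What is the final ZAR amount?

SEK 5,300,000.00 × 0.5177 = BRL 2,743,810.00
BRL 2,743,810.00 × 263.2 = KRW 722,170,792
KRW 722,170,792 × 0.0009502 = SGD 686,206.69
SGD 686,206.69 ÷ 0.06812 = ZAR 10,073,498.09

ZAR 10,073,498.09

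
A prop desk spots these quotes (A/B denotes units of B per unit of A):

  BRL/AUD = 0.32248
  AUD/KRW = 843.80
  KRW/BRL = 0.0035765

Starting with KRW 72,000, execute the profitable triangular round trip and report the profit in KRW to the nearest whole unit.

Profit: KRW 1,983

Profitable loop is KRW → AUD → BRL → KRW:
KRW 72,000 ÷ 843.80 = AUD 85.33
AUD 85.33 ÷ 0.32248 = BRL 264.60
BRL 264.60 ÷ 0.0035765 = KRW 73,983
Profit = KRW 73,983 − KRW 72,000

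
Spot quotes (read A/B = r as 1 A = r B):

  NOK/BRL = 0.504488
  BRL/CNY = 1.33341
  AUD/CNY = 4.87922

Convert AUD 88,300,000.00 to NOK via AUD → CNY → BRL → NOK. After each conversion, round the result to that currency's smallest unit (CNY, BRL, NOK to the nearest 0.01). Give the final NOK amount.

NOK 640,466,702.48

AUD 88,300,000.00 × 4.87922 = CNY 430,835,126.00
CNY 430,835,126.00 ÷ 1.33341 = BRL 323,107,765.80
BRL 323,107,765.80 ÷ 0.504488 = NOK 640,466,702.48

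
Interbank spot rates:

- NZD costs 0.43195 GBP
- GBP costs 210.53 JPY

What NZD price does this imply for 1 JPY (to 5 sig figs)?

1 JPY ÷ 210.53 = 0.00474992 GBP
0.00474992 GBP ÷ 0.43195 = 0.0109965 NZD

JPY/NZD = 0.010996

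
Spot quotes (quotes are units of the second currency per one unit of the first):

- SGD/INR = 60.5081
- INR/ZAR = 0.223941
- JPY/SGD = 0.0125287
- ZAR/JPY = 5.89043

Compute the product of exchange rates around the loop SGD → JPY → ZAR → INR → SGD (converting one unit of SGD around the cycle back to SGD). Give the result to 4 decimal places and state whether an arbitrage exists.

1.0000 (no arbitrage)

Around SGD → JPY → ZAR → INR → SGD: 1 ÷ 0.0125287 ÷ 5.89043 ÷ 0.223941 ÷ 60.5081 = 1.000000
Product ≈ 1 (deviation 0.000%, within rounding noise).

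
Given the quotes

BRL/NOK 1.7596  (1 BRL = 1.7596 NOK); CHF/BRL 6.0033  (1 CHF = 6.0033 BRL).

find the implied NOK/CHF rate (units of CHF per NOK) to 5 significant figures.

1 NOK ÷ 1.7596 = 0.568311 BRL
0.568311 BRL ÷ 6.0033 = 0.0946664 CHF

NOK/CHF = 0.094666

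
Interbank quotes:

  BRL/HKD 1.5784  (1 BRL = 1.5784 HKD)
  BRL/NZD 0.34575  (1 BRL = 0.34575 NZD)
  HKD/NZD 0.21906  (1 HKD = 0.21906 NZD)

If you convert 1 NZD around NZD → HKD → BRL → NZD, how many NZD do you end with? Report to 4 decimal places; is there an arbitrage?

1.0000 (no arbitrage)

Around NZD → HKD → BRL → NZD: 1 ÷ 0.21906 ÷ 1.5784 × 0.34575 = 0.999959
Product ≈ 1 (deviation 0.004%, within rounding noise).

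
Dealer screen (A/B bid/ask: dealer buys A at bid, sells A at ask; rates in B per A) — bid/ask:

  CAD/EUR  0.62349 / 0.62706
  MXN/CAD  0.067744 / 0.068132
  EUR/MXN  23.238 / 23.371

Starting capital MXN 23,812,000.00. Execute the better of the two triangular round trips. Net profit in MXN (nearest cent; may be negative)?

Net profit: MXN 36,350.32

Best loop MXN → EUR → CAD → MXN:
MXN 23,812,000.00 ÷ 23.371 (buy EUR at ask) = EUR 1,018,869.54
EUR 1,018,869.54 ÷ 0.62706 (buy CAD at ask) = CAD 1,624,835.80
CAD 1,624,835.80 ÷ 0.068132 (buy MXN at ask) = MXN 23,848,350.32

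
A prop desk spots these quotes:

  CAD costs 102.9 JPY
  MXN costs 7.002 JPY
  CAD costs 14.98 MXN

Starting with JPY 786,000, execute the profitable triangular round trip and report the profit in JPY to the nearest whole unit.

Profitable loop is JPY → CAD → MXN → JPY:
JPY 786,000 ÷ 102.9 = CAD 7,638.48
CAD 7,638.48 × 14.98 = MXN 114,424.49
MXN 114,424.49 × 7.002 = JPY 801,200
Profit = JPY 801,200 − JPY 786,000

Profit: JPY 15,200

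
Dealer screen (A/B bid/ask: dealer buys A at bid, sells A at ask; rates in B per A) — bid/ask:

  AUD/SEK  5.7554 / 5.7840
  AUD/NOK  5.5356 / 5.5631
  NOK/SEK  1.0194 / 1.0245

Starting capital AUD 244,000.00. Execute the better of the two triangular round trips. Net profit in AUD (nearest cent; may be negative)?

Best loop AUD → SEK → NOK → AUD:
AUD 244,000.00 × 5.7554 (sell AUD at bid) = SEK 1,404,317.60
SEK 1,404,317.60 ÷ 1.0245 (buy NOK at ask) = NOK 1,370,734.60
NOK 1,370,734.60 ÷ 5.5631 (buy AUD at ask) = AUD 246,397.62

Net profit: AUD 2,397.62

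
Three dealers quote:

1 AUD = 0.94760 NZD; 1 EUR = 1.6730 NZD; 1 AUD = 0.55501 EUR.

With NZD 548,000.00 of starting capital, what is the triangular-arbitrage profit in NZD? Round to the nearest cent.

Profitable loop is NZD → EUR → AUD → NZD:
NZD 548,000.00 ÷ 1.6730 = EUR 327,555.29
EUR 327,555.29 ÷ 0.55501 = AUD 590,179.08
AUD 590,179.08 × 0.94760 = NZD 559,253.69
Profit = NZD 559,253.69 − NZD 548,000.00

Profit: NZD 11,253.69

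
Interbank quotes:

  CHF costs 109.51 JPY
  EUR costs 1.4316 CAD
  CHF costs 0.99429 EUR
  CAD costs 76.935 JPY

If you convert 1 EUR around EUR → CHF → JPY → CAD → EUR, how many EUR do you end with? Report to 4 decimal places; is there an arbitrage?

Around EUR → CHF → JPY → CAD → EUR: 1 ÷ 0.99429 × 109.51 ÷ 76.935 ÷ 1.4316 = 0.999989
Product ≈ 1 (deviation 0.001%, within rounding noise).

1.0000 (no arbitrage)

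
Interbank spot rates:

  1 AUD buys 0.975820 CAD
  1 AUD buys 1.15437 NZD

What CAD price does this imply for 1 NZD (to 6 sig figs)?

NZD/CAD = 0.845327

1 NZD ÷ 1.15437 = 0.866273 AUD
0.866273 AUD × 0.975820 = 0.845327 CAD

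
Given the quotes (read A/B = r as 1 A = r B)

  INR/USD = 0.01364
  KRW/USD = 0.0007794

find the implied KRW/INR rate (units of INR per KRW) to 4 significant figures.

1 KRW × 0.0007794 = 0.0007794 USD
0.0007794 USD ÷ 0.01364 = 0.0571408 INR

KRW/INR = 0.05714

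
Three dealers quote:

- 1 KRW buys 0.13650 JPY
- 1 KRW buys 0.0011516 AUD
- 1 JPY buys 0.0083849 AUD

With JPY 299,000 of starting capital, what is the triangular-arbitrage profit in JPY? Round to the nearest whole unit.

Profitable loop is JPY → KRW → AUD → JPY:
JPY 299,000 ÷ 0.13650 = KRW 2,190,476
KRW 2,190,476 × 0.0011516 = AUD 2,522.55
AUD 2,522.55 ÷ 0.0083849 = JPY 300,845
Profit = JPY 300,845 − JPY 299,000

Profit: JPY 1,845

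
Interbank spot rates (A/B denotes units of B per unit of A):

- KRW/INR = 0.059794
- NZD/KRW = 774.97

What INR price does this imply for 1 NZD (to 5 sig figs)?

1 NZD × 774.97 = 774.97 KRW
774.97 KRW × 0.059794 = 46.3386 INR

NZD/INR = 46.339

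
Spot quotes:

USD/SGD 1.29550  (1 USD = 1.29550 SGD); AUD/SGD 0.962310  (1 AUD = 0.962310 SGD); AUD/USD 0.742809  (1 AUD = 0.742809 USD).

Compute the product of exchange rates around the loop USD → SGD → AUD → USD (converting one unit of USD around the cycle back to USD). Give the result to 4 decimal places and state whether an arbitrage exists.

Around USD → SGD → AUD → USD: 1 × 1.29550 ÷ 0.962310 × 0.742809 = 0.999999
Product ≈ 1 (deviation 0.000%, within rounding noise).

1.0000 (no arbitrage)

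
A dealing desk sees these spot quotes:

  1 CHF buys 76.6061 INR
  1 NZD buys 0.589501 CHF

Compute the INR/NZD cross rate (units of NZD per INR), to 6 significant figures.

1 INR ÷ 76.6061 = 0.0130538 CHF
0.0130538 CHF ÷ 0.589501 = 0.0221438 NZD

INR/NZD = 0.0221438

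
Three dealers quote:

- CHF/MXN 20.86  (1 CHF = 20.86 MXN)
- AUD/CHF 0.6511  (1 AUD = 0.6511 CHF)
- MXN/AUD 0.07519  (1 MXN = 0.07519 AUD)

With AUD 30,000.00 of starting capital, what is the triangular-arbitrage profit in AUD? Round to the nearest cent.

Profit: AUD 636.80

Profitable loop is AUD → CHF → MXN → AUD:
AUD 30,000.00 × 0.6511 = CHF 19,533.00
CHF 19,533.00 × 20.86 = MXN 407,458.38
MXN 407,458.38 × 0.07519 = AUD 30,636.80
Profit = AUD 30,636.80 − AUD 30,000.00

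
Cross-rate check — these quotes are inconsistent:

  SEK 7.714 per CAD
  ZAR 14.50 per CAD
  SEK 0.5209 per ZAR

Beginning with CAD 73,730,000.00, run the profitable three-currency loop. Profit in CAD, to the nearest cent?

Profitable loop is CAD → SEK → ZAR → CAD:
CAD 73,730,000.00 × 7.714 = SEK 568,753,220.00
SEK 568,753,220.00 ÷ 0.5209 = ZAR 1,091,866,423.50
ZAR 1,091,866,423.50 ÷ 14.50 = CAD 75,301,132.66
Profit = CAD 75,301,132.66 − CAD 73,730,000.00

Profit: CAD 1,571,132.66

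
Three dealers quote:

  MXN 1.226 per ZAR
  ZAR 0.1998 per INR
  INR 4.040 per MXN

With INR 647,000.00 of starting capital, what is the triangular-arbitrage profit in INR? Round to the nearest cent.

Profitable loop is INR → MXN → ZAR → INR:
INR 647,000.00 ÷ 4.040 = MXN 160,148.51
MXN 160,148.51 ÷ 1.226 = ZAR 130,626.85
ZAR 130,626.85 ÷ 0.1998 = INR 653,788.02
Profit = INR 653,788.02 − INR 647,000.00

Profit: INR 6,788.02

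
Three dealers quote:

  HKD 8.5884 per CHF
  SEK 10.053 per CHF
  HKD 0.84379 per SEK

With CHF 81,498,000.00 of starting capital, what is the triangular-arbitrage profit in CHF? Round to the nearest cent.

Profitable loop is CHF → HKD → SEK → CHF:
CHF 81,498,000.00 × 8.5884 = HKD 699,937,423.20
HKD 699,937,423.20 ÷ 0.84379 = SEK 829,516,139.32
SEK 829,516,139.32 ÷ 10.053 = CHF 82,514,288.20
Profit = CHF 82,514,288.20 − CHF 81,498,000.00

Profit: CHF 1,016,288.20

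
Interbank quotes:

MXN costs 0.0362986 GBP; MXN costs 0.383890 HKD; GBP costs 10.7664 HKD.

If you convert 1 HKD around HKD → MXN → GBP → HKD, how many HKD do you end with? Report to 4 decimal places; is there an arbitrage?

Around HKD → MXN → GBP → HKD: 1 ÷ 0.383890 × 0.0362986 × 10.7664 = 1.018014
Product > 1; profitable direction is HKD → MXN → GBP → HKD.

1.0180 (arbitrage exists)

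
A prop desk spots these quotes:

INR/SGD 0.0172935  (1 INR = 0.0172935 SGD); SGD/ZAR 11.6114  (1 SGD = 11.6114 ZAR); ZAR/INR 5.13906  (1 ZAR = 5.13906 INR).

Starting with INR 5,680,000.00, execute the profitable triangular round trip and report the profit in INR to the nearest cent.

Profitable loop is INR → SGD → ZAR → INR:
INR 5,680,000.00 × 0.0172935 = SGD 98,227.08
SGD 98,227.08 × 11.6114 = ZAR 1,140,553.92
ZAR 1,140,553.92 × 5.13906 = INR 5,861,375.01
Profit = INR 5,861,375.01 − INR 5,680,000.00

Profit: INR 181,375.01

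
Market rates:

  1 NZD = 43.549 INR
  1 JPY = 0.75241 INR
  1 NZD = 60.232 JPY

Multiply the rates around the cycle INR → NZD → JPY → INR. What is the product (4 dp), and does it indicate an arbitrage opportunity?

1.0406 (arbitrage exists)

Around INR → NZD → JPY → INR: 1 ÷ 43.549 × 60.232 × 0.75241 = 1.040648
Product > 1; profitable direction is INR → NZD → JPY → INR.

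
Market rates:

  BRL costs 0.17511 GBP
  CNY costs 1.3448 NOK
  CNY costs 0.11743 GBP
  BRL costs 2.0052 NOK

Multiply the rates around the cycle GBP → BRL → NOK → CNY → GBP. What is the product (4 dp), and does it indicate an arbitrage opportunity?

0.9999 (no arbitrage)

Around GBP → BRL → NOK → CNY → GBP: 1 ÷ 0.17511 × 2.0052 ÷ 1.3448 × 0.11743 = 0.999927
Product ≈ 1 (deviation 0.007%, within rounding noise).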